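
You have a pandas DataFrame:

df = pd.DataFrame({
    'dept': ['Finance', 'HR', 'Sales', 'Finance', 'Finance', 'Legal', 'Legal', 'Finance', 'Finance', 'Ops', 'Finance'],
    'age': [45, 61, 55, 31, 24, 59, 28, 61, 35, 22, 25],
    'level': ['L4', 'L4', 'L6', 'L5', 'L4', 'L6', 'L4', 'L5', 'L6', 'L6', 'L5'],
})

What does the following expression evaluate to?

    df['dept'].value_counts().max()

value_counts of dept:
dept
Finance    6
Legal      2
HR         1
Sales      1
Ops        1
Name: count, dtype: int64
Then the max of the resulting series: 6

6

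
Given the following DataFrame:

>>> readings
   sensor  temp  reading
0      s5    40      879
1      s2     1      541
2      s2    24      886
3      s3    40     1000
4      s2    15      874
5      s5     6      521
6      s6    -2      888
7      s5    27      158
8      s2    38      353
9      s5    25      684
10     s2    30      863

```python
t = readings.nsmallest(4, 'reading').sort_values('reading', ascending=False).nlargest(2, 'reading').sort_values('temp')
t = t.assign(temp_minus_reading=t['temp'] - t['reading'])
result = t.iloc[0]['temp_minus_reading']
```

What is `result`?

take 4 rows with smallest reading:
  sensor  temp  reading
7     s5    27      158
8     s2    38      353
5     s5     6      521
1     s2     1      541
sort by reading descending:
  sensor  temp  reading
1     s2     1      541
5     s5     6      521
8     s2    38      353
7     s5    27      158
take 2 rows with largest reading:
  sensor  temp  reading
1     s2     1      541
5     s5     6      521
sort by temp:
  sensor  temp  reading
1     s2     1      541
5     s5     6      521
add column temp_minus_reading = t['temp'] - t['reading']:
  sensor  temp  reading  temp_minus_reading
1     s2     1      541                -540
5     s5     6      521                -515
Taking the value at position 0, column 'temp_minus_reading' gives -540.

-540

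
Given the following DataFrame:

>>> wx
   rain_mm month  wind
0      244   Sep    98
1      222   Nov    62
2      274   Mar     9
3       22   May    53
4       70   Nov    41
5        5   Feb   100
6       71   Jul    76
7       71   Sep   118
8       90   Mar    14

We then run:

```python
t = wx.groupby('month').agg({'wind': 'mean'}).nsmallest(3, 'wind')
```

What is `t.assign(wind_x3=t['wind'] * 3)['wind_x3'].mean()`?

116.0

group by month, mean of wind:
        wind
month       
Feb    100.0
Jul     76.0
Mar     11.5
May     53.0
Nov     51.5
Sep    108.0
take 3 rows with smallest wind:
       wind
month      
Mar    11.5
Nov    51.5
May    53.0
add column wind_x3 = t['wind'] * 3:
       wind  wind_x3
month               
Mar    11.5     34.5
Nov    51.5    154.5
May    53.0    159.0
Taking the mean of column 'wind_x3' gives 116.0.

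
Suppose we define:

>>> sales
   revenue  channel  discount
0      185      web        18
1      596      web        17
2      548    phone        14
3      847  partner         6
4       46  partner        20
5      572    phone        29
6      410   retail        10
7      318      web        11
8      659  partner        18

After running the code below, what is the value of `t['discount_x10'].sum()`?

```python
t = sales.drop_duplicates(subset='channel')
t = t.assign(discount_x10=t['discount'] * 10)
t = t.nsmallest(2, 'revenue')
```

drop duplicate channel (keep=first):
   revenue  channel  discount
0      185      web        18
2      548    phone        14
3      847  partner         6
6      410   retail        10
add column discount_x10 = t['discount'] * 10:
   revenue  channel  discount  discount_x10
0      185      web        18           180
2      548    phone        14           140
3      847  partner         6            60
6      410   retail        10           100
take 2 rows with smallest revenue:
   revenue channel  discount  discount_x10
0      185     web        18           180
6      410  retail        10           100
Hence 280.

280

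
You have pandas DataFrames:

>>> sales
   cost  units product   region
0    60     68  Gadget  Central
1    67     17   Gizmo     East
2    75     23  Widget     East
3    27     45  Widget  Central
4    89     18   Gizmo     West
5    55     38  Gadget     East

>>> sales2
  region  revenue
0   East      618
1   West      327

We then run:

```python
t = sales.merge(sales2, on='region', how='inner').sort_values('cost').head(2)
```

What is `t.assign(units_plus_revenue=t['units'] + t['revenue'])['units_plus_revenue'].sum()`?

1291

merge on 'region' (how='inner') → 4 rows:
   cost  units product region  revenue
0    67     17   Gizmo   East      618
1    75     23  Widget   East      618
2    89     18   Gizmo   West      327
3    55     38  Gadget   East      618
sort by cost:
   cost  units product region  revenue
3    55     38  Gadget   East      618
0    67     17   Gizmo   East      618
1    75     23  Widget   East      618
2    89     18   Gizmo   West      327
take first 2 rows:
   cost  units product region  revenue
3    55     38  Gadget   East      618
0    67     17   Gizmo   East      618
add column units_plus_revenue = t['units'] + t['revenue']:
   cost  units product region  revenue  units_plus_revenue
3    55     38  Gadget   East      618                 656
0    67     17   Gizmo   East      618                 635
sum of column 'units_plus_revenue' → 1291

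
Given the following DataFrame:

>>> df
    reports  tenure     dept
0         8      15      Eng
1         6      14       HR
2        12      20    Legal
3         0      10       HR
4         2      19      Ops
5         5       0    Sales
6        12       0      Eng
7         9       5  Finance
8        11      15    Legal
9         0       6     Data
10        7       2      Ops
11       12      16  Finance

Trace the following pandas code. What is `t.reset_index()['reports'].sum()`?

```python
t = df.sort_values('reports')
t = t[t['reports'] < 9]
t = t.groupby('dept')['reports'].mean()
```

sort by reports:
    reports  tenure     dept
3         0      10       HR
9         0       6     Data
4         2      19      Ops
5         5       0    Sales
1         6      14       HR
10        7       2      Ops
0         8      15      Eng
7         9       5  Finance
8        11      15    Legal
2        12      20    Legal
6        12       0      Eng
11       12      16  Finance
filter rows where reports < 9:
    reports  tenure   dept
3         0      10     HR
9         0       6   Data
4         2      19    Ops
5         5       0  Sales
1         6      14     HR
10        7       2    Ops
0         8      15    Eng
group by dept, mean of reports:
dept
Data     0.0
Eng      8.0
HR       3.0
Ops      4.5
Sales    5.0
Name: reports, dtype: float64
reset_index():
    dept  reports
0   Data      0.0
1    Eng      8.0
2     HR      3.0
3    Ops      4.5
4  Sales      5.0

20.5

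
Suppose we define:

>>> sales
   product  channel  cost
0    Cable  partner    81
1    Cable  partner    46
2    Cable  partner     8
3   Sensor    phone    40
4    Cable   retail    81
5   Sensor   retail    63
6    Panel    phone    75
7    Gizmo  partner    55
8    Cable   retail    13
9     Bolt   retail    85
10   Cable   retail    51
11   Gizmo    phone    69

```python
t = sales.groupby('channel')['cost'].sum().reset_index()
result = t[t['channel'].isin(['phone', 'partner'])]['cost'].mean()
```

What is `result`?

187.0

group by channel, sum of cost:
channel
partner    190
phone      184
retail     293
Name: cost, dtype: int64
reset_index():
   channel  cost
0  partner   190
1    phone   184
2   retail   293
filter rows where channel in ['phone', 'partner']:
   channel  cost
0  partner   190
1    phone   184
Hence 187.0.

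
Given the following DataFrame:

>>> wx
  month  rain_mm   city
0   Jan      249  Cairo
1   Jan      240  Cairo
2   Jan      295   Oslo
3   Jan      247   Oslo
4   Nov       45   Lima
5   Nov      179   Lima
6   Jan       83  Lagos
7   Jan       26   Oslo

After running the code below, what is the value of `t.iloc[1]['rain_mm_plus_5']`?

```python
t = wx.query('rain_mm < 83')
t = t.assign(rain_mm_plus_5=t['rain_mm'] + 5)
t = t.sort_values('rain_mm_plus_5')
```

50

filter rows where rain_mm < 83:
  month  rain_mm  city
4   Nov       45  Lima
7   Jan       26  Oslo
add column rain_mm_plus_5 = t['rain_mm'] + 5:
  month  rain_mm  city  rain_mm_plus_5
4   Nov       45  Lima              50
7   Jan       26  Oslo              31
sort by rain_mm_plus_5:
  month  rain_mm  city  rain_mm_plus_5
7   Jan       26  Oslo              31
4   Nov       45  Lima              50
Hence 50.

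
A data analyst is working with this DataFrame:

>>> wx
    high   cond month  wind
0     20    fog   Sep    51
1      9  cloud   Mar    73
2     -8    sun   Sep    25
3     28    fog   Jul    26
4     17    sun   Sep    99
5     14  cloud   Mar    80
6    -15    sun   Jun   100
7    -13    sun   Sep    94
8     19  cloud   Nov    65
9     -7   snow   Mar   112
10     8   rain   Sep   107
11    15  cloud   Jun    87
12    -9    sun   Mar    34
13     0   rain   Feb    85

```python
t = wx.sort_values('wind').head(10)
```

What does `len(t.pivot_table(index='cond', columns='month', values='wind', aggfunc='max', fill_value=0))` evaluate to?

sort by wind:
    high   cond month  wind
2     -8    sun   Sep    25
3     28    fog   Jul    26
12    -9    sun   Mar    34
0     20    fog   Sep    51
8     19  cloud   Nov    65
1      9  cloud   Mar    73
5     14  cloud   Mar    80
13     0   rain   Feb    85
11    15  cloud   Jun    87
7    -13    sun   Sep    94
4     17    sun   Sep    99
6    -15    sun   Jun   100
10     8   rain   Sep   107
9     -7   snow   Mar   112
take first 10 rows:
    high   cond month  wind
2     -8    sun   Sep    25
3     28    fog   Jul    26
12    -9    sun   Mar    34
0     20    fog   Sep    51
8     19  cloud   Nov    65
1      9  cloud   Mar    73
5     14  cloud   Mar    80
13     0   rain   Feb    85
11    15  cloud   Jun    87
7    -13    sun   Sep    94
pivot: rows=cond, cols=month, max(wind):
month  Feb  Jul  Jun  Mar  Nov  Sep
cond                               
cloud    0    0   87   80   65    0
fog      0   26    0    0    0   51
rain    85    0    0    0    0    0
sun      0    0    0   34    0   94
Finally, number of rows = 4.

4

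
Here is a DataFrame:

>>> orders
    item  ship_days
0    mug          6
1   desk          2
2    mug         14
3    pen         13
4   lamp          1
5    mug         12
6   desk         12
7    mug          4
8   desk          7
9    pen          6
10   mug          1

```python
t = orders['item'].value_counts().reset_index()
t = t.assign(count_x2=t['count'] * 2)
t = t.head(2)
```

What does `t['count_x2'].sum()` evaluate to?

16

value_counts of item:
item
mug     5
desk    3
pen     2
lamp    1
Name: count, dtype: int64
reset_index():
   item  count
0   mug      5
1  desk      3
2   pen      2
3  lamp      1
add column count_x2 = t['count'] * 2:
   item  count  count_x2
0   mug      5        10
1  desk      3         6
2   pen      2         4
3  lamp      1         2
take first 2 rows:
   item  count  count_x2
0   mug      5        10
1  desk      3         6
Finally, sum of column 'count_x2' = 16.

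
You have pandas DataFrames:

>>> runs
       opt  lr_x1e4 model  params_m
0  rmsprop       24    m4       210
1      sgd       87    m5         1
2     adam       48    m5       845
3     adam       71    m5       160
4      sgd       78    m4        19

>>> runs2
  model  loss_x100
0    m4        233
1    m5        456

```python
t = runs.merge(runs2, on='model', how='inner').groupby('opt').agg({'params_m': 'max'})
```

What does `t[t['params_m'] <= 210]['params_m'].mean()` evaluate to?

merge on 'model' (how='inner') → 5 rows:
       opt  lr_x1e4 model  params_m  loss_x100
0  rmsprop       24    m4       210        233
1      sgd       87    m5         1        456
2     adam       48    m5       845        456
3     adam       71    m5       160        456
4      sgd       78    m4        19        233
group by opt, max of params_m:
         params_m
opt              
adam          845
rmsprop       210
sgd            19
filter rows where params_m <= 210:
         params_m
opt              
rmsprop       210
sgd            19
Then the mean of column 'params_m': 114.5

114.5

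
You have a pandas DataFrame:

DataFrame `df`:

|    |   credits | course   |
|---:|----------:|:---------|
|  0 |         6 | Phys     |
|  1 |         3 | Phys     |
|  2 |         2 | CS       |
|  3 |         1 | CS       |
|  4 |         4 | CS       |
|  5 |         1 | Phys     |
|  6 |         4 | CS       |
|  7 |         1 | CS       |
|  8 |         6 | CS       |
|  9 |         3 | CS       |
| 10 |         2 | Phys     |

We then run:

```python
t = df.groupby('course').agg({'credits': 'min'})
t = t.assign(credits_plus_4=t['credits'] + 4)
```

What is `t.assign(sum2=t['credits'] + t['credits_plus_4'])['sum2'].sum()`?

12

group by course, min of credits:
        credits
course         
CS            1
Phys          1
add column credits_plus_4 = t['credits'] + 4:
        credits  credits_plus_4
course                         
CS            1               5
Phys          1               5
add column sum2 = t['credits'] + t['credits_plus_4']:
        credits  credits_plus_4  sum2
course                               
CS            1               5     6
Phys          1               5     6
Reading off the sum of column 'sum2', we get 12.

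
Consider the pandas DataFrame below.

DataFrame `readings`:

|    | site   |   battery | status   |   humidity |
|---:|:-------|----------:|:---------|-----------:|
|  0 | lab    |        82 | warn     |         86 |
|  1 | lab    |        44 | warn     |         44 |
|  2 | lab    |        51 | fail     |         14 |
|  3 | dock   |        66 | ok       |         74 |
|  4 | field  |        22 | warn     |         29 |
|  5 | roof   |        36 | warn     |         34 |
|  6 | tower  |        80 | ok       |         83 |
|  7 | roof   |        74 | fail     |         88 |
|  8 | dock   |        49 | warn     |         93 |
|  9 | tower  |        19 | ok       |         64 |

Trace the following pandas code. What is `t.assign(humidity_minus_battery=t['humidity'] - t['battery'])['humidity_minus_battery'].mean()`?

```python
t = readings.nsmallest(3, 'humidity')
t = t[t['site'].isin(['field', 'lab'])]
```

-15.0

take 3 rows with smallest humidity:
    site  battery status  humidity
2    lab       51   fail        14
4  field       22   warn        29
5   roof       36   warn        34
filter rows where site in ['field', 'lab']:
    site  battery status  humidity
2    lab       51   fail        14
4  field       22   warn        29
add column humidity_minus_battery = t['humidity'] - t['battery']:
    site  battery status  humidity  humidity_minus_battery
2    lab       51   fail        14                     -37
4  field       22   warn        29                       7
Taking the mean of column 'humidity_minus_battery' gives -15.0.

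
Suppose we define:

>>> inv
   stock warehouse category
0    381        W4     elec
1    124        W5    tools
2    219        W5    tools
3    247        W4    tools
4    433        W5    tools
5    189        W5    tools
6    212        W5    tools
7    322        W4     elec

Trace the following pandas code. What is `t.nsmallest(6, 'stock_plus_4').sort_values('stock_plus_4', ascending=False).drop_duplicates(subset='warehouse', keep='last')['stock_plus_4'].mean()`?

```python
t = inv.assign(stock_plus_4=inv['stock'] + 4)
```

189.5

add column stock_plus_4 = inv['stock'] + 4:
   stock warehouse category  stock_plus_4
0    381        W4     elec           385
1    124        W5    tools           128
2    219        W5    tools           223
3    247        W4    tools           251
4    433        W5    tools           437
5    189        W5    tools           193
6    212        W5    tools           216
7    322        W4     elec           326
take 6 rows with smallest stock_plus_4:
   stock warehouse category  stock_plus_4
1    124        W5    tools           128
5    189        W5    tools           193
6    212        W5    tools           216
2    219        W5    tools           223
3    247        W4    tools           251
7    322        W4     elec           326
sort by stock_plus_4 descending:
   stock warehouse category  stock_plus_4
7    322        W4     elec           326
3    247        W4    tools           251
2    219        W5    tools           223
6    212        W5    tools           216
5    189        W5    tools           193
1    124        W5    tools           128
drop duplicate warehouse (keep=last):
   stock warehouse category  stock_plus_4
3    247        W4    tools           251
1    124        W5    tools           128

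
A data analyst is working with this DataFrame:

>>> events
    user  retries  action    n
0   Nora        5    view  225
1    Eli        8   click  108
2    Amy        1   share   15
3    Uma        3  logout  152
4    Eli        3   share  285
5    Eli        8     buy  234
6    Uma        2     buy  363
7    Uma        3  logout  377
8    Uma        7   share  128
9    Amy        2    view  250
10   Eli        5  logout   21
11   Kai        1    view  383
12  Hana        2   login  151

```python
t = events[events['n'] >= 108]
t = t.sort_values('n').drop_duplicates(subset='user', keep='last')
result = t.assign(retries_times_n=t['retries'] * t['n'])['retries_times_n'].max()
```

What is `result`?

filter rows where n >= 108:
    user  retries  action    n
0   Nora        5    view  225
1    Eli        8   click  108
3    Uma        3  logout  152
4    Eli        3   share  285
5    Eli        8     buy  234
6    Uma        2     buy  363
7    Uma        3  logout  377
8    Uma        7   share  128
9    Amy        2    view  250
11   Kai        1    view  383
12  Hana        2   login  151
sort by n:
    user  retries  action    n
1    Eli        8   click  108
8    Uma        7   share  128
12  Hana        2   login  151
3    Uma        3  logout  152
0   Nora        5    view  225
5    Eli        8     buy  234
9    Amy        2    view  250
4    Eli        3   share  285
6    Uma        2     buy  363
7    Uma        3  logout  377
11   Kai        1    view  383
drop duplicate user (keep=last):
    user  retries  action    n
12  Hana        2   login  151
0   Nora        5    view  225
9    Amy        2    view  250
4    Eli        3   share  285
7    Uma        3  logout  377
11   Kai        1    view  383
add column retries_times_n = t['retries'] * t['n']:
    user  retries  action    n  retries_times_n
12  Hana        2   login  151              302
0   Nora        5    view  225             1125
9    Amy        2    view  250              500
4    Eli        3   share  285              855
7    Uma        3  logout  377             1131
11   Kai        1    view  383              383
So max() = 1131.

1131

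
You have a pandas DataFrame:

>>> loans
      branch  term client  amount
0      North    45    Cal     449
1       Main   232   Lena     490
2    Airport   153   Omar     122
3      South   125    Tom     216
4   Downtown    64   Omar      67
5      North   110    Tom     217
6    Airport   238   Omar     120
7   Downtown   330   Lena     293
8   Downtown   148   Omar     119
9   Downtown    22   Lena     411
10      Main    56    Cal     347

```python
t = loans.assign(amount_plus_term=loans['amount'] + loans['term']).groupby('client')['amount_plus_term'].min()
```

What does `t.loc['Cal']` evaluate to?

403

add column amount_plus_term = loans['amount'] + loans['term']:
      branch  term client  amount  amount_plus_term
0      North    45    Cal     449               494
1       Main   232   Lena     490               722
2    Airport   153   Omar     122               275
3      South   125    Tom     216               341
4   Downtown    64   Omar      67               131
5      North   110    Tom     217               327
6    Airport   238   Omar     120               358
7   Downtown   330   Lena     293               623
8   Downtown   148   Omar     119               267
9   Downtown    22   Lena     411               433
10      Main    56    Cal     347               403
group by client, min of amount_plus_term:
client
Cal     403
Lena    433
Omar    131
Tom     327
Name: amount_plus_term, dtype: int64
Finally, value at index 'Cal' = 403.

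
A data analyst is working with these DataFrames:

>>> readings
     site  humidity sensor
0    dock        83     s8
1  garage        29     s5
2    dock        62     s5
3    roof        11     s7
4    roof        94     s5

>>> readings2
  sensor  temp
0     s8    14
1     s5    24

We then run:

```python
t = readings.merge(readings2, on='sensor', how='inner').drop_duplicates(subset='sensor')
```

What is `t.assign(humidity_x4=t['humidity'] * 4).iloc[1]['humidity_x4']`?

116

merge on 'sensor' (how='inner') → 4 rows:
     site  humidity sensor  temp
0    dock        83     s8    14
1  garage        29     s5    24
2    dock        62     s5    24
3    roof        94     s5    24
drop duplicate sensor (keep=first):
     site  humidity sensor  temp
0    dock        83     s8    14
1  garage        29     s5    24
add column humidity_x4 = t['humidity'] * 4:
     site  humidity sensor  temp  humidity_x4
0    dock        83     s8    14          332
1  garage        29     s5    24          116
Finally, value at position 1, column 'humidity_x4' = 116.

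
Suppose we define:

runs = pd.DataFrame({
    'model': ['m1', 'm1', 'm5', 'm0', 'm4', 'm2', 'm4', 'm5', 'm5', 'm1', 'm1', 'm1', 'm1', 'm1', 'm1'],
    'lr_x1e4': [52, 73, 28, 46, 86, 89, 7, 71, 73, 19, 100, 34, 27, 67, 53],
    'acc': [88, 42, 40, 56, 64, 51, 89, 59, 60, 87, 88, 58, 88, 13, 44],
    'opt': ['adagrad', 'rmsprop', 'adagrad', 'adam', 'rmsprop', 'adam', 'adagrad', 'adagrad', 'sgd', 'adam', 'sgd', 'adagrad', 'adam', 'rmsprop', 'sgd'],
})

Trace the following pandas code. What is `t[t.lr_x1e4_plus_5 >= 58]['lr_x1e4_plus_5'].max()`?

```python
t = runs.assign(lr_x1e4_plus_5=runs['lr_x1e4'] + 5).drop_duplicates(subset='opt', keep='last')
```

72

add column lr_x1e4_plus_5 = runs['lr_x1e4'] + 5:
   model  lr_x1e4  acc      opt  lr_x1e4_plus_5
0     m1       52   88  adagrad              57
1     m1       73   42  rmsprop              78
2     m5       28   40  adagrad              33
3     m0       46   56     adam              51
4     m4       86   64  rmsprop              91
5     m2       89   51     adam              94
6     m4        7   89  adagrad              12
7     m5       71   59  adagrad              76
8     m5       73   60      sgd              78
9     m1       19   87     adam              24
10    m1      100   88      sgd             105
11    m1       34   58  adagrad              39
12    m1       27   88     adam              32
13    m1       67   13  rmsprop              72
14    m1       53   44      sgd              58
drop duplicate opt (keep=last):
   model  lr_x1e4  acc      opt  lr_x1e4_plus_5
11    m1       34   58  adagrad              39
12    m1       27   88     adam              32
13    m1       67   13  rmsprop              72
14    m1       53   44      sgd              58
filter rows where lr_x1e4_plus_5 >= 58:
   model  lr_x1e4  acc      opt  lr_x1e4_plus_5
13    m1       67   13  rmsprop              72
14    m1       53   44      sgd              58
The max of column 'lr_x1e4_plus_5' is 72.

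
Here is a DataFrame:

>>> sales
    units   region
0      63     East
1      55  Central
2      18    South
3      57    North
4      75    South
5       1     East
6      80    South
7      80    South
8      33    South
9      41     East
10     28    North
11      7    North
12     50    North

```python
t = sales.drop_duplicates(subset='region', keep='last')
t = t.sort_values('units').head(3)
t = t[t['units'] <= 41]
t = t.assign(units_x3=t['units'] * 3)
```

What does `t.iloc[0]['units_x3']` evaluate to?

99

drop duplicate region (keep=last):
    units   region
1      55  Central
8      33    South
9      41     East
12     50    North
sort by units:
    units   region
8      33    South
9      41     East
12     50    North
1      55  Central
take first 3 rows:
    units region
8      33  South
9      41   East
12     50  North
filter rows where units <= 41:
   units region
8     33  South
9     41   East
add column units_x3 = t['units'] * 3:
   units region  units_x3
8     33  South        99
9     41   East       123
value at position 0, column 'units_x3' → 99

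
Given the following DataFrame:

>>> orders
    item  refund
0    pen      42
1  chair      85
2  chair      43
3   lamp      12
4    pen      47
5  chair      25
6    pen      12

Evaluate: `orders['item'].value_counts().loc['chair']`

value_counts of item:
item
pen      3
chair    3
lamp     1
Name: count, dtype: int64
Then the value at index 'chair': 3

3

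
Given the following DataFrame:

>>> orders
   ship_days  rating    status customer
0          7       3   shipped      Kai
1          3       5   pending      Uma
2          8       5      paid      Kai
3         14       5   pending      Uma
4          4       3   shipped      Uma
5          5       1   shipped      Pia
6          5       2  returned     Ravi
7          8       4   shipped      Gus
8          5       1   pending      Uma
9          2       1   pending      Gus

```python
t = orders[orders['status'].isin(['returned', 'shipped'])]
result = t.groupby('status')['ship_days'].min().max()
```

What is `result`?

filter rows where status in ['returned', 'shipped']:
   ship_days  rating    status customer
0          7       3   shipped      Kai
4          4       3   shipped      Uma
5          5       1   shipped      Pia
6          5       2  returned     Ravi
7          8       4   shipped      Gus
group by status, min of ship_days:
status
returned    5
shipped     4
Name: ship_days, dtype: int64
The max of the resulting series is 5.

5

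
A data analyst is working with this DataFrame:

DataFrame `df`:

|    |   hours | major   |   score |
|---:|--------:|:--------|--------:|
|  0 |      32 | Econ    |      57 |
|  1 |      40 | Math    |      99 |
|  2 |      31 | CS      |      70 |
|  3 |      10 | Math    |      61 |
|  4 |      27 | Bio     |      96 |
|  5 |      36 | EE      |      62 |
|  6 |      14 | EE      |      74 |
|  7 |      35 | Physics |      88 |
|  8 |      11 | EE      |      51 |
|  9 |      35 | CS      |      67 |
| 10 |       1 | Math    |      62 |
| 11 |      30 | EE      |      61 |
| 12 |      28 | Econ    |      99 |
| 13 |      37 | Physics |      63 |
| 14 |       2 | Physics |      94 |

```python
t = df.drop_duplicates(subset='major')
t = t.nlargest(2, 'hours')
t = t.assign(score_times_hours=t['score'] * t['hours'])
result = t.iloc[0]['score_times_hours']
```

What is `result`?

drop duplicate major (keep=first):
   hours    major  score
0     32     Econ     57
1     40     Math     99
2     31       CS     70
4     27      Bio     96
5     36       EE     62
7     35  Physics     88
take 2 rows with largest hours:
   hours major  score
1     40  Math     99
5     36    EE     62
add column score_times_hours = t['score'] * t['hours']:
   hours major  score  score_times_hours
1     40  Math     99               3960
5     36    EE     62               2232

3960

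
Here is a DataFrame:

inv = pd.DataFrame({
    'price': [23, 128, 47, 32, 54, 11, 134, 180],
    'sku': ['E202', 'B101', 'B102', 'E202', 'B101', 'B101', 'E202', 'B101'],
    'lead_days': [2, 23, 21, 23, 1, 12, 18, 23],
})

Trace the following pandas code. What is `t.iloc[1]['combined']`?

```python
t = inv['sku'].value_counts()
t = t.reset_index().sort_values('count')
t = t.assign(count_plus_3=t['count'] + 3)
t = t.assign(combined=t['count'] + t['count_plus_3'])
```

9

value_counts of sku:
sku
B101    4
E202    3
B102    1
Name: count, dtype: int64
reset_index():
    sku  count
0  B101      4
1  E202      3
2  B102      1
sort by count:
    sku  count
2  B102      1
1  E202      3
0  B101      4
add column count_plus_3 = t['count'] + 3:
    sku  count  count_plus_3
2  B102      1             4
1  E202      3             6
0  B101      4             7
add column combined = t['count'] + t['count_plus_3']:
    sku  count  count_plus_3  combined
2  B102      1             4         5
1  E202      3             6         9
0  B101      4             7        11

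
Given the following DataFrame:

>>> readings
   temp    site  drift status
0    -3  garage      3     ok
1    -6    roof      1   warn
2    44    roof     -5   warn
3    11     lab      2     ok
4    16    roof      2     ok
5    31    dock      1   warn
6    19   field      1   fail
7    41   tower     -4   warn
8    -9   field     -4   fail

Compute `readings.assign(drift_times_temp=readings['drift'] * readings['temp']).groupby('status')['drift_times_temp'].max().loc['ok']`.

32

add column drift_times_temp = readings['drift'] * readings['temp']:
   temp    site  drift status  drift_times_temp
0    -3  garage      3     ok                -9
1    -6    roof      1   warn                -6
2    44    roof     -5   warn              -220
3    11     lab      2     ok                22
4    16    roof      2     ok                32
5    31    dock      1   warn                31
6    19   field      1   fail                19
7    41   tower     -4   warn              -164
8    -9   field     -4   fail                36
group by status, max of drift_times_temp:
status
fail    36
ok      32
warn    31
Name: drift_times_temp, dtype: int64
Then the value at index 'ok': 32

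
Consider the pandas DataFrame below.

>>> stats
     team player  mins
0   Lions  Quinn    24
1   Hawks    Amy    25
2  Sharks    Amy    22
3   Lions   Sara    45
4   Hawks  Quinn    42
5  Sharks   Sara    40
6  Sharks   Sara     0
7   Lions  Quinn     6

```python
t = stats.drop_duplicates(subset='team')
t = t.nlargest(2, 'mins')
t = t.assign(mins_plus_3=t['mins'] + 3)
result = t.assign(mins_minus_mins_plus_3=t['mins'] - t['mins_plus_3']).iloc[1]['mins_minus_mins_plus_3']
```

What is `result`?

-3

drop duplicate team (keep=first):
     team player  mins
0   Lions  Quinn    24
1   Hawks    Amy    25
2  Sharks    Amy    22
take 2 rows with largest mins:
    team player  mins
1  Hawks    Amy    25
0  Lions  Quinn    24
add column mins_plus_3 = t['mins'] + 3:
    team player  mins  mins_plus_3
1  Hawks    Amy    25           28
0  Lions  Quinn    24           27
add column mins_minus_mins_plus_3 = t['mins'] - t['mins_plus_3']:
    team player  mins  mins_plus_3  mins_minus_mins_plus_3
1  Hawks    Amy    25           28                      -3
0  Lions  Quinn    24           27                      -3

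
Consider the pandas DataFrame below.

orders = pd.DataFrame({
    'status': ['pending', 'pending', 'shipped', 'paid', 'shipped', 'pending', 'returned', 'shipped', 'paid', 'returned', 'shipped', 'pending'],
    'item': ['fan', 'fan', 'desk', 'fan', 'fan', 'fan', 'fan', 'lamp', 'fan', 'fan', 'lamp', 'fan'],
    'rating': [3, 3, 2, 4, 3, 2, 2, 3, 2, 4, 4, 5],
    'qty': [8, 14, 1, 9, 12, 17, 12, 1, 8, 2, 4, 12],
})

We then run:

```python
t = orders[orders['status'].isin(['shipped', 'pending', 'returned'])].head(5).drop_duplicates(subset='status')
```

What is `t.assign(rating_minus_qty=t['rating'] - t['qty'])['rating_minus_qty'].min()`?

-5

filter rows where status in ['shipped', 'pending', 'returned']:
      status  item  rating  qty
0    pending   fan       3    8
1    pending   fan       3   14
2    shipped  desk       2    1
4    shipped   fan       3   12
5    pending   fan       2   17
6   returned   fan       2   12
7    shipped  lamp       3    1
9   returned   fan       4    2
10   shipped  lamp       4    4
11   pending   fan       5   12
take first 5 rows:
    status  item  rating  qty
0  pending   fan       3    8
1  pending   fan       3   14
2  shipped  desk       2    1
4  shipped   fan       3   12
5  pending   fan       2   17
drop duplicate status (keep=first):
    status  item  rating  qty
0  pending   fan       3    8
2  shipped  desk       2    1
add column rating_minus_qty = t['rating'] - t['qty']:
    status  item  rating  qty  rating_minus_qty
0  pending   fan       3    8                -5
2  shipped  desk       2    1                 1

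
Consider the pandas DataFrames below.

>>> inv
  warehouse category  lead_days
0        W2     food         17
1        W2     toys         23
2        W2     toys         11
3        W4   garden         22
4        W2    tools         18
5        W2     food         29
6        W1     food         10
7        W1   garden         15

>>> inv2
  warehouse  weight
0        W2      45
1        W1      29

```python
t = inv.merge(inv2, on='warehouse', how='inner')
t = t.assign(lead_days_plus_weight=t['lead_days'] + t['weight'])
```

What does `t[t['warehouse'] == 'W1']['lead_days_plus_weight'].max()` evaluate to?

merge on 'warehouse' (how='inner') → 7 rows:
  warehouse category  lead_days  weight
0        W2     food         17      45
1        W2     toys         23      45
2        W2     toys         11      45
3        W2    tools         18      45
4        W2     food         29      45
5        W1     food         10      29
6        W1   garden         15      29
add column lead_days_plus_weight = t['lead_days'] + t['weight']:
  warehouse category  lead_days  weight  lead_days_plus_weight
0        W2     food         17      45                     62
1        W2     toys         23      45                     68
2        W2     toys         11      45                     56
3        W2    tools         18      45                     63
4        W2     food         29      45                     74
5        W1     food         10      29                     39
6        W1   garden         15      29                     44
filter rows where warehouse == 'W1':
  warehouse category  lead_days  weight  lead_days_plus_weight
5        W1     food         10      29                     39
6        W1   garden         15      29                     44
So max() = 44.

44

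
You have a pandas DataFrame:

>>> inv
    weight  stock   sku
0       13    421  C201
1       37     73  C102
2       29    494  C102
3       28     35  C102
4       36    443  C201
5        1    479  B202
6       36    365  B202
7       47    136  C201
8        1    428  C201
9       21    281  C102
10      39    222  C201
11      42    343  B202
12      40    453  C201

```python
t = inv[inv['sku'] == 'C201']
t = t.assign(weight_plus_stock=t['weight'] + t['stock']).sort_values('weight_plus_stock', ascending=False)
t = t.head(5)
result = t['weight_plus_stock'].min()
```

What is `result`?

filter rows where sku == 'C201':
    weight  stock   sku
0       13    421  C201
4       36    443  C201
7       47    136  C201
8        1    428  C201
10      39    222  C201
12      40    453  C201
add column weight_plus_stock = t['weight'] + t['stock']:
    weight  stock   sku  weight_plus_stock
0       13    421  C201                434
4       36    443  C201                479
7       47    136  C201                183
8        1    428  C201                429
10      39    222  C201                261
12      40    453  C201                493
sort by weight_plus_stock descending:
    weight  stock   sku  weight_plus_stock
12      40    453  C201                493
4       36    443  C201                479
0       13    421  C201                434
8        1    428  C201                429
10      39    222  C201                261
7       47    136  C201                183
take first 5 rows:
    weight  stock   sku  weight_plus_stock
12      40    453  C201                493
4       36    443  C201                479
0       13    421  C201                434
8        1    428  C201                429
10      39    222  C201                261
Taking the min of column 'weight_plus_stock' gives 261.

261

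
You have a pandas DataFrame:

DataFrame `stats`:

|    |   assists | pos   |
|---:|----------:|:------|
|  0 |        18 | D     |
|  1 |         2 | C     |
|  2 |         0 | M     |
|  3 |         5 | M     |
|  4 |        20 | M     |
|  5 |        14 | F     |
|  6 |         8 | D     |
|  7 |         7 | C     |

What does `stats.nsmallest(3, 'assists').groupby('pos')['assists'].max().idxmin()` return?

C

take 3 rows with smallest assists:
   assists pos
2        0   M
1        2   C
3        5   M
group by pos, max of assists:
pos
C    2
M    5
Name: assists, dtype: int64
Reading off the label with the smallest value, we get C.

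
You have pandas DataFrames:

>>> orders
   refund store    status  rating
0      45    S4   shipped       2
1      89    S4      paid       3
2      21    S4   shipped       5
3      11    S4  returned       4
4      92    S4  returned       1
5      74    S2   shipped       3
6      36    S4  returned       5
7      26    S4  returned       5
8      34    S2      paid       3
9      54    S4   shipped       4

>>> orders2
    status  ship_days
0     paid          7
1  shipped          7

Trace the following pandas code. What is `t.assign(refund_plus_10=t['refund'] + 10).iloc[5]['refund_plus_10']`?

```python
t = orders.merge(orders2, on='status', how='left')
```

merge on 'status' (how='left') → 10 rows:
   refund store    status  rating  ship_days
0      45    S4   shipped       2        7.0
1      89    S4      paid       3        7.0
2      21    S4   shipped       5        7.0
3      11    S4  returned       4        NaN
4      92    S4  returned       1        NaN
5      74    S2   shipped       3        7.0
6      36    S4  returned       5        NaN
7      26    S4  returned       5        NaN
8      34    S2      paid       3        7.0
9      54    S4   shipped       4        7.0
add column refund_plus_10 = t['refund'] + 10:
   refund store    status  rating  ship_days  refund_plus_10
0      45    S4   shipped       2        7.0              55
1      89    S4      paid       3        7.0              99
2      21    S4   shipped       5        7.0              31
3      11    S4  returned       4        NaN              21
4      92    S4  returned       1        NaN             102
5      74    S2   shipped       3        7.0              84
6      36    S4  returned       5        NaN              46
7      26    S4  returned       5        NaN              36
8      34    S2      paid       3        7.0              44
9      54    S4   shipped       4        7.0              64
So iloc[5]['refund_plus_10'] = 84.

84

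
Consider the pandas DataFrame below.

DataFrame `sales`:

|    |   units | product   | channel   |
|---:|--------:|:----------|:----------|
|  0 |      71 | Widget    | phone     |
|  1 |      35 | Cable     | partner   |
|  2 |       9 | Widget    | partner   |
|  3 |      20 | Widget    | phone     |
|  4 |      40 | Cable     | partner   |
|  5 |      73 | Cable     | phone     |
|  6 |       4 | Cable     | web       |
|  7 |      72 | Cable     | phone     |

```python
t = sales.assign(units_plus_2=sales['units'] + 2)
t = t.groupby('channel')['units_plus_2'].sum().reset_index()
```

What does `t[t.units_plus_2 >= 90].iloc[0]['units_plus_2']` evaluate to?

add column units_plus_2 = sales['units'] + 2:
   units product  channel  units_plus_2
0     71  Widget    phone            73
1     35   Cable  partner            37
2      9  Widget  partner            11
3     20  Widget    phone            22
4     40   Cable  partner            42
5     73   Cable    phone            75
6      4   Cable      web             6
7     72   Cable    phone            74
group by channel, sum of units_plus_2:
channel
partner     90
phone      244
web          6
Name: units_plus_2, dtype: int64
reset_index():
   channel  units_plus_2
0  partner            90
1    phone           244
2      web             6
filter rows where units_plus_2 >= 90:
   channel  units_plus_2
0  partner            90
1    phone           244
Reading off the value at position 0, column 'units_plus_2', we get 90.

90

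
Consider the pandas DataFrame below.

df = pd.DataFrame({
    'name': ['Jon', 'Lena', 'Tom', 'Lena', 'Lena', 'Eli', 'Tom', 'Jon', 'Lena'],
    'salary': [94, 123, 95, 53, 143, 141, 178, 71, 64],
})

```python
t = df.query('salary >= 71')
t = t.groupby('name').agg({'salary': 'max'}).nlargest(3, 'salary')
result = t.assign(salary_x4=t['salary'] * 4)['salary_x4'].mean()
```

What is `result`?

616.0

filter rows where salary >= 71:
   name  salary
0   Jon      94
1  Lena     123
2   Tom      95
4  Lena     143
5   Eli     141
6   Tom     178
7   Jon      71
group by name, max of salary:
      salary
name        
Eli      141
Jon       94
Lena     143
Tom      178
take 3 rows with largest salary:
      salary
name        
Tom      178
Lena     143
Eli      141
add column salary_x4 = t['salary'] * 4:
      salary  salary_x4
name                   
Tom      178        712
Lena     143        572
Eli      141        564
Hence 616.0.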